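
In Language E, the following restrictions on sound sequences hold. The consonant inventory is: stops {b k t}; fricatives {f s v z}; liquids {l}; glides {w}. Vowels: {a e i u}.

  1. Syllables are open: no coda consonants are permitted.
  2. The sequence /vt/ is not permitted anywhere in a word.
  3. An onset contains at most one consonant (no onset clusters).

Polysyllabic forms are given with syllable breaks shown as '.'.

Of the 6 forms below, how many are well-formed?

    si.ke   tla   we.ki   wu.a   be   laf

4

si.ke — σ1 onset /s/, coda /∅/ ok; σ2 onset /k/, coda /∅/ ok → well-formed
tla — violates constraint 3: syllable 1 onset /tl/ has 2 consonants (> 1) → ill-formed
we.ki — σ1 onset /w/, coda /∅/ ok; σ2 onset /k/, coda /∅/ ok → well-formed
wu.a — σ1 onset /w/, coda /∅/ ok; σ2 onset /∅/, coda /∅/ ok → well-formed
be — σ1 onset /b/, coda /∅/ ok → well-formed
laf — violates constraint 1: syllable 1 coda /f/ has 1 consonant (> 0) → ill-formed
Well-formed: si.ke, we.ki, wu.a, be → 4.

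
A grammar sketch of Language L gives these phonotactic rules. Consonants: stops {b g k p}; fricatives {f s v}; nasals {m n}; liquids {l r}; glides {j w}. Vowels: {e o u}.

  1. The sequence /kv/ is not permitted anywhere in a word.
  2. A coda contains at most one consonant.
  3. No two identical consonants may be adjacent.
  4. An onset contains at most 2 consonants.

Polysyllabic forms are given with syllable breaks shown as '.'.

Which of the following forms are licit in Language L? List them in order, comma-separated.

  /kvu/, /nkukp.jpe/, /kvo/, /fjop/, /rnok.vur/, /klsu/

/fjop/

/kvu/ — violates constraint 1: contains banned sequence /kv/ → illicit
/nkukp.jpe/ — violates constraint 2: syllable 1 coda /kp/ has 2 consonants (> 1) → illicit
/kvo/ — violates constraint 1: contains banned sequence /kv/ → illicit
/fjop/ — σ1 onset /fj/ (2C), coda /p/ ok → licit
/rnok.vur/ — violates constraint 1: contains banned sequence /kv/ → illicit
/klsu/ — violates constraint 4: syllable 1 onset /kls/ has 3 consonants (> 2) → illicit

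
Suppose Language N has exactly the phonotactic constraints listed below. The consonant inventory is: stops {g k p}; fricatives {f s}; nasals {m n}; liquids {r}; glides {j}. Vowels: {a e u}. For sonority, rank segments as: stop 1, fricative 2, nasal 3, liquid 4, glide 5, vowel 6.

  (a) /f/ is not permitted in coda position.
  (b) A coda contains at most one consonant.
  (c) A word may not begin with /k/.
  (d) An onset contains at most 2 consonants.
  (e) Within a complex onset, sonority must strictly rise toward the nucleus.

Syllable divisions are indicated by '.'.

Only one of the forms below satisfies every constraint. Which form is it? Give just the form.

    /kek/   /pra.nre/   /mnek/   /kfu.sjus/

/kek/ — violates constraint (c): word begins with /k/ → ill-formed
/pra.nre/ — σ1 onset /pr/ (1→4 rises), coda /∅/ ok; σ2 onset /nr/ (3→4 rises), coda /∅/ ok → well-formed
/mnek/ — violates constraint (e): syllable 1 onset /mn/: /m/ (nasal, 3) → /n/ (nasal, 3) does not rise → ill-formed
/kfu.sjus/ — violates constraint (c): word begins with /k/ → ill-formed

/pra.nre/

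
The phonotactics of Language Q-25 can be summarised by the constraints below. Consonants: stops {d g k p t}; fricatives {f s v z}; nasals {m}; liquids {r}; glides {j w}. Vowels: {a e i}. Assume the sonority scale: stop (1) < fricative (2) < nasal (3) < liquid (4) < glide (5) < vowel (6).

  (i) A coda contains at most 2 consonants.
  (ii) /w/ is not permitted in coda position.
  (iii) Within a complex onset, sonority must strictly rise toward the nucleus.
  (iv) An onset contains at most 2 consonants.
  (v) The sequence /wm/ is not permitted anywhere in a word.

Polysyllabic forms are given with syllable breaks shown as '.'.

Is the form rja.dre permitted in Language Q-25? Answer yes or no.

rja.dre — σ1 onset /rj/ (4→5 rises), coda /∅/ ok; σ2 onset /dr/ (1→4 rises), coda /∅/ ok → permitted

yes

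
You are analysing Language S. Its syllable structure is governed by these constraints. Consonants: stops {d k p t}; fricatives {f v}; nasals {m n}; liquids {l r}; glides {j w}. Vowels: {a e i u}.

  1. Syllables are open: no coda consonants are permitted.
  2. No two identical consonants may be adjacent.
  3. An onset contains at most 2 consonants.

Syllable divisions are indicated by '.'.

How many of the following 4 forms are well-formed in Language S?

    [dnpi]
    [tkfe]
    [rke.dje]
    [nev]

[dnpi] — violates constraint 3: syllable 1 onset /dnp/ has 3 consonants (> 2) → ill-formed
[tkfe] — violates constraint 3: syllable 1 onset /tkf/ has 3 consonants (> 2) → ill-formed
[rke.dje] — σ1 onset /rk/ (2C), coda /∅/ ok; σ2 onset /dj/ (2C), coda /∅/ ok → well-formed
[nev] — violates constraint 1: syllable 1 coda /v/ has 1 consonant (> 0) → ill-formed
Well-formed: [rke.dje] → 1.

1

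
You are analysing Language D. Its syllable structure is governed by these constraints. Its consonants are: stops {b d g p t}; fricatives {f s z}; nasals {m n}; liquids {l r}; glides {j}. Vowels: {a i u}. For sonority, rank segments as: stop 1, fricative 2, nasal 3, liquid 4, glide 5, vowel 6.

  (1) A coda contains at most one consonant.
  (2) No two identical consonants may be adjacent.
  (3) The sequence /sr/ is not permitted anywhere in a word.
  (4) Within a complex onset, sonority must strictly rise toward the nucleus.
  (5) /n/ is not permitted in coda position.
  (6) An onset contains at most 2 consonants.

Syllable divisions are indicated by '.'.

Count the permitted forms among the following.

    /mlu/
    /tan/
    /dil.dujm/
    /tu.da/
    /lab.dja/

3

/mlu/ — σ1 onset /ml/ (3→4 rises), coda /∅/ ok → permitted
/tan/ — violates constraint 5: syllable 1 coda contains /n/ → not permitted
/dil.dujm/ — violates constraint 1: syllable 2 coda /jm/ has 2 consonants (> 1) → not permitted
/tu.da/ — σ1 onset /t/, coda /∅/ ok; σ2 onset /d/, coda /∅/ ok → permitted
/lab.dja/ — σ1 onset /l/, coda /b/ ok; σ2 onset /dj/ (1→5 rises), coda /∅/ ok → permitted
Permitted: /mlu/, /tu.da/, /lab.dja/ → 3.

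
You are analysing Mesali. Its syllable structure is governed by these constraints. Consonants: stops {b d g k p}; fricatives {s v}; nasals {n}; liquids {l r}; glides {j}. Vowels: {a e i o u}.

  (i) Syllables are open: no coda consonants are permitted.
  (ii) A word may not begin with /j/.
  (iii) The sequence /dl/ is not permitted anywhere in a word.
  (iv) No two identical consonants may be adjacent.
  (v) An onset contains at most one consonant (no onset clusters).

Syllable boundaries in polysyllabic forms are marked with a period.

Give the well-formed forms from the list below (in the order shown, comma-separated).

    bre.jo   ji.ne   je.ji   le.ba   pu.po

bre.jo — violates constraint (v): syllable 1 onset /br/ has 2 consonants (> 1) → ill-formed
ji.ne — violates constraint (ii): word begins with /j/ → ill-formed
je.ji — violates constraint (ii): word begins with /j/ → ill-formed
le.ba — σ1 onset /l/, coda /∅/ ok; σ2 onset /b/, coda /∅/ ok → well-formed
pu.po — σ1 onset /p/, coda /∅/ ok; σ2 onset /p/, coda /∅/ ok → well-formed

le.ba, pu.po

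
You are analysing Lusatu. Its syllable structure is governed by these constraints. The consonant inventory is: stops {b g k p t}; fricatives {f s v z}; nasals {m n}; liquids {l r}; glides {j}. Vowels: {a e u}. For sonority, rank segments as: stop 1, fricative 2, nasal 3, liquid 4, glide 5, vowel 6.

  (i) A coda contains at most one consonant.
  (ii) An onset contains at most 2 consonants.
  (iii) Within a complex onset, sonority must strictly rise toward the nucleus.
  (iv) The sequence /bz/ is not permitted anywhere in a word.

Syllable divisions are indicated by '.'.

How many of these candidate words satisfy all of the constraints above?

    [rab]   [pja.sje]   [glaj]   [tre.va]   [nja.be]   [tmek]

6

[rab] — σ1 onset /r/, coda /b/ ok → licit
[pja.sje] — σ1 onset /pj/ (1→5 rises), coda /∅/ ok; σ2 onset /sj/ (2→5 rises), coda /∅/ ok → licit
[glaj] — σ1 onset /gl/ (1→4 rises), coda /j/ ok → licit
[tre.va] — σ1 onset /tr/ (1→4 rises), coda /∅/ ok; σ2 onset /v/, coda /∅/ ok → licit
[nja.be] — σ1 onset /nj/ (3→5 rises), coda /∅/ ok; σ2 onset /b/, coda /∅/ ok → licit
[tmek] — σ1 onset /tm/ (1→3 rises), coda /k/ ok → licit
Licit: [rab], [pja.sje], [glaj], [tre.va], [nja.be], [tmek] → 6.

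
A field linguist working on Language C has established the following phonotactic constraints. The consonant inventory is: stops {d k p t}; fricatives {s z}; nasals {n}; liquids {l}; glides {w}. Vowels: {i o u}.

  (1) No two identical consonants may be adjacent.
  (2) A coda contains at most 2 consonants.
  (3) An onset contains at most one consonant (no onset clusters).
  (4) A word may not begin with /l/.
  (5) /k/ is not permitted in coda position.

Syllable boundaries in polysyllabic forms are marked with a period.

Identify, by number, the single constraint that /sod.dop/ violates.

1

/sod.dop/: adjacent identical consonants /dd/.
This is a violation of constraint 1: "No two identical consonants may be adjacent."
The remaining constraints (2, 3, 4, 5) are satisfied.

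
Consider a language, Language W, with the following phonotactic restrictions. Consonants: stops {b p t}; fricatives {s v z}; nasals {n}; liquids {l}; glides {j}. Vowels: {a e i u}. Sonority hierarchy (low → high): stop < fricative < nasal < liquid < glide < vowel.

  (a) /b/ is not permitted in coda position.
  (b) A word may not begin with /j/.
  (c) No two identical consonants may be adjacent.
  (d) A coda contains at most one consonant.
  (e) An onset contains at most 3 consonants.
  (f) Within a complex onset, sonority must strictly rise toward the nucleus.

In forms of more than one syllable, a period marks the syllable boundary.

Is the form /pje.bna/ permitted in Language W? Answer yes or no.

/pje.bna/ — σ1 onset /pj/ (1→5 rises), coda /∅/ ok; σ2 onset /bn/ (1→3 rises), coda /∅/ ok → permitted

yes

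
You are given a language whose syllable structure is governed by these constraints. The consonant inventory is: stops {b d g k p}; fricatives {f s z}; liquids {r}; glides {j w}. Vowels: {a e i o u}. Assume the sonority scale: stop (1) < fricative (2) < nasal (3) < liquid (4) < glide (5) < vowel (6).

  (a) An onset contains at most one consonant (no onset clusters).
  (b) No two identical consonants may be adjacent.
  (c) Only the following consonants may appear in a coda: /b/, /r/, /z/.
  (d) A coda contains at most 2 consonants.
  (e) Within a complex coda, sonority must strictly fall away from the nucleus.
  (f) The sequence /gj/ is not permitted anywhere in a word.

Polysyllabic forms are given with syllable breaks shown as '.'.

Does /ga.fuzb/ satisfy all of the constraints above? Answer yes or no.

/ga.fuzb/ — σ1 onset /g/, coda /∅/ ok; σ2 onset /f/, coda /zb/ (2→1 falls) ok → licit

yes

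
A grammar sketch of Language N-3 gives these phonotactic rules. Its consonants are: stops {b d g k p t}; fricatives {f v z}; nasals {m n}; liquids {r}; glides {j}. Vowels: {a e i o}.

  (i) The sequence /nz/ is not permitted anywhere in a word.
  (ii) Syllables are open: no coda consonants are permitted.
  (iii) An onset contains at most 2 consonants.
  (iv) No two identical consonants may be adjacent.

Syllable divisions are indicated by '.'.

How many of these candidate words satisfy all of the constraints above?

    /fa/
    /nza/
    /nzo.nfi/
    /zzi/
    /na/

2

/fa/ — σ1 onset /f/, coda /∅/ ok → phonotactically legal
/nza/ — violates constraint (i): contains banned sequence /nz/ → phonotactically illegal
/nzo.nfi/ — violates constraint (i): contains banned sequence /nz/ → phonotactically illegal
/zzi/ — violates constraint (iv): adjacent identical consonants /zz/ → phonotactically illegal
/na/ — σ1 onset /n/, coda /∅/ ok → phonotactically legal
Phonotactically legal: /fa/, /na/ → 2.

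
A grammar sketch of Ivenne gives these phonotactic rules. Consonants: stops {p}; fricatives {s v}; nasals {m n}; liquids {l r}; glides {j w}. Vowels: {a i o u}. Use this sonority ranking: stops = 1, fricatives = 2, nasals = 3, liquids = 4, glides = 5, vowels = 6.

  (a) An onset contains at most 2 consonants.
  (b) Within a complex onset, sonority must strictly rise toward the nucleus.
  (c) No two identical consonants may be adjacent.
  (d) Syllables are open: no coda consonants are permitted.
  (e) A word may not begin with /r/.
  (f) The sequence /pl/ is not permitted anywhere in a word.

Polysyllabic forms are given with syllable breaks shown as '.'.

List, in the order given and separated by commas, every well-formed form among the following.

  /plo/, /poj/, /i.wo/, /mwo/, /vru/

/i.wo/, /mwo/, /vru/

/plo/ — violates constraint (f): contains banned sequence /pl/ → ill-formed
/poj/ — violates constraint (d): syllable 1 coda /j/ has 1 consonant (> 0) → ill-formed
/i.wo/ — σ1 onset /∅/, coda /∅/ ok; σ2 onset /w/, coda /∅/ ok → well-formed
/mwo/ — σ1 onset /mw/ (3→5 rises), coda /∅/ ok → well-formed
/vru/ — σ1 onset /vr/ (2→4 rises), coda /∅/ ok → well-formed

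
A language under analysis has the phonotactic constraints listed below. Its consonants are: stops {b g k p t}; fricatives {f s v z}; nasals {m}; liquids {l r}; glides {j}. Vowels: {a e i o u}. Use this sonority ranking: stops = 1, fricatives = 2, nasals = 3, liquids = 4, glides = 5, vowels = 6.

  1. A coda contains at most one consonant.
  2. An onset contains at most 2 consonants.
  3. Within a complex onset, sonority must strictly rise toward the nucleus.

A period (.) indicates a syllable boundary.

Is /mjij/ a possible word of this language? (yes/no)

/mjij/ — σ1 onset /mj/ (3→5 rises), coda /j/ ok → well-formed

yes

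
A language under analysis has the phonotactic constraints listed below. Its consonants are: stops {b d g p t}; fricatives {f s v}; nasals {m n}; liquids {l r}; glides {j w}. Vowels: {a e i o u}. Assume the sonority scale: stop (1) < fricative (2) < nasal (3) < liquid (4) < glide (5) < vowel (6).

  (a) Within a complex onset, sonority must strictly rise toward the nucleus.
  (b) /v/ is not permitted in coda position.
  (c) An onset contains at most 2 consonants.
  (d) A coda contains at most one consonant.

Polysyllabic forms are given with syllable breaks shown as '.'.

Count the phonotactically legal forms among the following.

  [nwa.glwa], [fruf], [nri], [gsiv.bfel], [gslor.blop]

2

[nwa.glwa] — violates constraint (c): syllable 2 onset /glw/ has 3 consonants (> 2) → phonotactically illegal
[fruf] — σ1 onset /fr/ (2→4 rises), coda /f/ ok → phonotactically legal
[nri] — σ1 onset /nr/ (3→4 rises), coda /∅/ ok → phonotactically legal
[gsiv.bfel] — violates constraint (b): syllable 1 coda contains /v/ → phonotactically illegal
[gslor.blop] — violates constraint (c): syllable 1 onset /gsl/ has 3 consonants (> 2) → phonotactically illegal
Phonotactically legal: [fruf], [nri] → 2.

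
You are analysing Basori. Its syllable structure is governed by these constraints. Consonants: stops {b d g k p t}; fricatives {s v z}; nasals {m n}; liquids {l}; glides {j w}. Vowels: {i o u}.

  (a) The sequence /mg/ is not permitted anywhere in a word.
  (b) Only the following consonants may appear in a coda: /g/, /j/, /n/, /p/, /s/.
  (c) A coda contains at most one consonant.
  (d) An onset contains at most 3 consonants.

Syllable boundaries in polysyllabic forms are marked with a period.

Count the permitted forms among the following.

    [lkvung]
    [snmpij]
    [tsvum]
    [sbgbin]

0

[lkvung] — violates constraint (c): syllable 1 coda /ng/ has 2 consonants (> 1) → not permitted
[snmpij] — violates constraint (d): syllable 1 onset /snmp/ has 4 consonants (> 3) → not permitted
[tsvum] — violates constraint (b): syllable 1 coda contains /m/, which is not a licensed coda consonant → not permitted
[sbgbin] — violates constraint (d): syllable 1 onset /sbgb/ has 4 consonants (> 3) → not permitted
No form is permitted → 0.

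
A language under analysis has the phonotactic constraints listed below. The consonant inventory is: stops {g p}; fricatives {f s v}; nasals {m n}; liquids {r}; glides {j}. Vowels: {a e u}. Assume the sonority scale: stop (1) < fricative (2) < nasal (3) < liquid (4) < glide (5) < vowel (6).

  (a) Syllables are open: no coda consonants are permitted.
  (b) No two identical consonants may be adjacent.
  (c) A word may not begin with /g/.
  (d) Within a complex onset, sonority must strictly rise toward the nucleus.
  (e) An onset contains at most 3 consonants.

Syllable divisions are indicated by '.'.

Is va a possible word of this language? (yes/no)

yes

va — σ1 onset /v/, coda /∅/ ok → phonotactically legal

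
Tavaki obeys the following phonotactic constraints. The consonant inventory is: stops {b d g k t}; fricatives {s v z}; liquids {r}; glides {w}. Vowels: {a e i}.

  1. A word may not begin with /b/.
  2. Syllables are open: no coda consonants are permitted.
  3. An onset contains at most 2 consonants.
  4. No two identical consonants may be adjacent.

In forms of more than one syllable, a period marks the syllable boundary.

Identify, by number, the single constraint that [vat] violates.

2

[vat]: syllable 1 coda /t/ has 1 consonant (> 0).
This is a violation of constraint 2: "Syllables are open: no coda consonants are permitted."
The remaining constraints (1, 3, 4) are satisfied.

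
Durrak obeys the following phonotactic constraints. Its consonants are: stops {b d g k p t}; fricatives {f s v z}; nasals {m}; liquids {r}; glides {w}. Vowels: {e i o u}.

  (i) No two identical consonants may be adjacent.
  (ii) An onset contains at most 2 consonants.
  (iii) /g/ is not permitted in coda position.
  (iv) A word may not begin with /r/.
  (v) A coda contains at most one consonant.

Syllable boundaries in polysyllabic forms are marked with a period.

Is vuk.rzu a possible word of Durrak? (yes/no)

yes

vuk.rzu — σ1 onset /v/, coda /k/ ok; σ2 onset /rz/ (2C), coda /∅/ ok → permitted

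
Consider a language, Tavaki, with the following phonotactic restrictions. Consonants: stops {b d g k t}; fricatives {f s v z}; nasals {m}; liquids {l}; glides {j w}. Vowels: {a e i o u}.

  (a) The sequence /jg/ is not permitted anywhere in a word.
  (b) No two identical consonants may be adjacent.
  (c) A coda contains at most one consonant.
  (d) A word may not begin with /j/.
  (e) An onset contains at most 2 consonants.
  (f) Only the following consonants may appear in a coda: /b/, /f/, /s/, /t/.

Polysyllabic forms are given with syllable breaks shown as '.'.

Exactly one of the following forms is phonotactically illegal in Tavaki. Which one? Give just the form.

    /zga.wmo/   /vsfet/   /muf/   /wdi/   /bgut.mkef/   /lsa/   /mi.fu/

/zga.wmo/ — σ1 onset /zg/ (2C), coda /∅/ ok; σ2 onset /wm/ (2C), coda /∅/ ok → phonotactically legal
/vsfet/ — violates constraint (e): syllable 1 onset /vsf/ has 3 consonants (> 2) → phonotactically illegal
/muf/ — σ1 onset /m/, coda /f/ ok → phonotactically legal
/wdi/ — σ1 onset /wd/ (2C), coda /∅/ ok → phonotactically legal
/bgut.mkef/ — σ1 onset /bg/ (2C), coda /t/ ok; σ2 onset /mk/ (2C), coda /f/ ok → phonotactically legal
/lsa/ — σ1 onset /ls/ (2C), coda /∅/ ok → phonotactically legal
/mi.fu/ — σ1 onset /m/, coda /∅/ ok; σ2 onset /f/, coda /∅/ ok → phonotactically legal

/vsfet/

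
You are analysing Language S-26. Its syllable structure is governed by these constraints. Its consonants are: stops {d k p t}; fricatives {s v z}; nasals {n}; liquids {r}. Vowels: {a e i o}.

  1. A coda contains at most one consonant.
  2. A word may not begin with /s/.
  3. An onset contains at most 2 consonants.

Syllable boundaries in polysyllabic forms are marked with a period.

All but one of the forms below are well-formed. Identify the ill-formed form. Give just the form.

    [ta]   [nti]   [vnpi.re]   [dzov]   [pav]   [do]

[ta] — σ1 onset /t/, coda /∅/ ok → well-formed
[nti] — σ1 onset /nt/ (2C), coda /∅/ ok → well-formed
[vnpi.re] — violates constraint 3: syllable 1 onset /vnp/ has 3 consonants (> 2) → ill-formed
[dzov] — σ1 onset /dz/ (2C), coda /v/ ok → well-formed
[pav] — σ1 onset /p/, coda /v/ ok → well-formed
[do] — σ1 onset /d/, coda /∅/ ok → well-formed

[vnpi.re]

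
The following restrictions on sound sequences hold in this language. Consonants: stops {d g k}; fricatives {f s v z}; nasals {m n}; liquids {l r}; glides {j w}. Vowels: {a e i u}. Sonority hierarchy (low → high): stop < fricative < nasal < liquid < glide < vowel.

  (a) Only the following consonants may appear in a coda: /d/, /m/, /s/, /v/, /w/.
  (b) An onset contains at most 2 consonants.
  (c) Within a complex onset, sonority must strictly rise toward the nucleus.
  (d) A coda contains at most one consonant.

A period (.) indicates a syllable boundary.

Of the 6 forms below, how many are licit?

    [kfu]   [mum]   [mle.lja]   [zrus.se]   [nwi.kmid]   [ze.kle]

6

[kfu] — σ1 onset /kf/ (1→2 rises), coda /∅/ ok → licit
[mum] — σ1 onset /m/, coda /m/ ok → licit
[mle.lja] — σ1 onset /ml/ (3→4 rises), coda /∅/ ok; σ2 onset /lj/ (4→5 rises), coda /∅/ ok → licit
[zrus.se] — σ1 onset /zr/ (2→4 rises), coda /s/ ok; σ2 onset /s/, coda /∅/ ok → licit
[nwi.kmid] — σ1 onset /nw/ (3→5 rises), coda /∅/ ok; σ2 onset /km/ (1→3 rises), coda /d/ ok → licit
[ze.kle] — σ1 onset /z/, coda /∅/ ok; σ2 onset /kl/ (1→4 rises), coda /∅/ ok → licit
Licit: [kfu], [mum], [mle.lja], [zrus.se], [nwi.kmid], [ze.kle] → 6.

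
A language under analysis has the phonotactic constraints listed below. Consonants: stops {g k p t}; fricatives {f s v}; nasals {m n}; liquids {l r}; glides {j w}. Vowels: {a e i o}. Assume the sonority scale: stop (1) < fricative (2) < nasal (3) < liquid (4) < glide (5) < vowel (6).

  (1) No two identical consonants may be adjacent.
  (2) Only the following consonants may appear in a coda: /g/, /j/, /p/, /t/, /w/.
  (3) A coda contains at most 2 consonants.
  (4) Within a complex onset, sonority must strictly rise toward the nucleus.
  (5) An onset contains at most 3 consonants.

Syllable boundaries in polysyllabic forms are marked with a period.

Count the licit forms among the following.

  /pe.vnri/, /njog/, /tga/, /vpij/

/pe.vnri/ — σ1 onset /p/, coda /∅/ ok; σ2 onset /vnr/ (2→3→4 rises), coda /∅/ ok → licit
/njog/ — σ1 onset /nj/ (3→5 rises), coda /g/ ok → licit
/tga/ — violates constraint 4: syllable 1 onset /tg/: /t/ (stop, 1) → /g/ (stop, 1) does not rise → illicit
/vpij/ — violates constraint 4: syllable 1 onset /vp/: /v/ (fricative, 2) → /p/ (stop, 1) does not rise → illicit
Licit: /pe.vnri/, /njog/ → 2.

2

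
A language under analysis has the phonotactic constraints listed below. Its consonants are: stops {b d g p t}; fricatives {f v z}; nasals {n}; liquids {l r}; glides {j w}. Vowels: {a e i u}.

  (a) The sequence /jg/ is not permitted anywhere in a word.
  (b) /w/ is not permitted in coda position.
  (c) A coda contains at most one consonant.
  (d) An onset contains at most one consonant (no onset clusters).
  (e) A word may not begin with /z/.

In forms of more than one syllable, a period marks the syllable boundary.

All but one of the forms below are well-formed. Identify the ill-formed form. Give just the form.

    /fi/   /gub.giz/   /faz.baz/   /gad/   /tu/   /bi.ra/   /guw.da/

/guw.da/

/fi/ — σ1 onset /f/, coda /∅/ ok → well-formed
/gub.giz/ — σ1 onset /g/, coda /b/ ok; σ2 onset /g/, coda /z/ ok → well-formed
/faz.baz/ — σ1 onset /f/, coda /z/ ok; σ2 onset /b/, coda /z/ ok → well-formed
/gad/ — σ1 onset /g/, coda /d/ ok → well-formed
/tu/ — σ1 onset /t/, coda /∅/ ok → well-formed
/bi.ra/ — σ1 onset /b/, coda /∅/ ok; σ2 onset /r/, coda /∅/ ok → well-formed
/guw.da/ — violates constraint (b): syllable 1 coda contains /w/ → ill-formed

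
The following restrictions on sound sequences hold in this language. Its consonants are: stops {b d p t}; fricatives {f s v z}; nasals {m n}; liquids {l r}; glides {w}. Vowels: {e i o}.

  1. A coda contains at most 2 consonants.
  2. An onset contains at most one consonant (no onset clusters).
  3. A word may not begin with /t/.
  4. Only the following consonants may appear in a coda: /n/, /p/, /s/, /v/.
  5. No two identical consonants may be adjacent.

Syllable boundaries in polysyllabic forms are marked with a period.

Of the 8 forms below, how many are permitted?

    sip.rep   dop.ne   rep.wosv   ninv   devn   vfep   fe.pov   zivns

6

sip.rep — σ1 onset /s/, coda /p/ ok; σ2 onset /r/, coda /p/ ok → permitted
dop.ne — σ1 onset /d/, coda /p/ ok; σ2 onset /n/, coda /∅/ ok → permitted
rep.wosv — σ1 onset /r/, coda /p/ ok; σ2 onset /w/, coda /sv/ (2C) ok → permitted
ninv — σ1 onset /n/, coda /nv/ (2C) ok → permitted
devn — σ1 onset /d/, coda /vn/ (2C) ok → permitted
vfep — violates constraint 2: syllable 1 onset /vf/ has 2 consonants (> 1) → not permitted
fe.pov — σ1 onset /f/, coda /∅/ ok; σ2 onset /p/, coda /v/ ok → permitted
zivns — violates constraint 1: syllable 1 coda /vns/ has 3 consonants (> 2) → not permitted
Permitted: sip.rep, dop.ne, rep.wosv, ninv, devn, fe.pov → 6.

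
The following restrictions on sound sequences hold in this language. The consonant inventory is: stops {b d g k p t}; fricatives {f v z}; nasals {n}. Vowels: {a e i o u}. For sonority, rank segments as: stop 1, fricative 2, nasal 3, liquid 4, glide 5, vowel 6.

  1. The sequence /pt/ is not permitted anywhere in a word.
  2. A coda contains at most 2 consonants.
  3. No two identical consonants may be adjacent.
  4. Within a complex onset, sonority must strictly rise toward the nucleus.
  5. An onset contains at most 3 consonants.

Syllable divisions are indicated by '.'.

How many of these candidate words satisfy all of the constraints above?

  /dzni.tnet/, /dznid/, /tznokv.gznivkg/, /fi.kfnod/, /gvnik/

/dzni.tnet/ — σ1 onset /dzn/ (1→2→3 rises), coda /∅/ ok; σ2 onset /tn/ (1→3 rises), coda /t/ ok → licit
/dznid/ — σ1 onset /dzn/ (1→2→3 rises), coda /d/ ok → licit
/tznokv.gznivkg/ — violates constraint 2: syllable 2 coda /vkg/ has 3 consonants (> 2) → illicit
/fi.kfnod/ — σ1 onset /f/, coda /∅/ ok; σ2 onset /kfn/ (1→2→3 rises), coda /d/ ok → licit
/gvnik/ — σ1 onset /gvn/ (1→2→3 rises), coda /k/ ok → licit
Licit: /dzni.tnet/, /dznid/, /fi.kfnod/, /gvnik/ → 4.

4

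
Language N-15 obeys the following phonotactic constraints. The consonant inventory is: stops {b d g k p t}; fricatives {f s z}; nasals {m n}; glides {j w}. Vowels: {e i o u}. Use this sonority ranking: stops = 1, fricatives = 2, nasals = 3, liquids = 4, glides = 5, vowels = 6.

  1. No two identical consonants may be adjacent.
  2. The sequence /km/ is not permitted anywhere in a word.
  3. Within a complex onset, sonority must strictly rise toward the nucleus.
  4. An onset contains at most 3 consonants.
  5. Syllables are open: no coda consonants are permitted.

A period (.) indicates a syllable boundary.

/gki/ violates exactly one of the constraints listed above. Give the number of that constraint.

3

/gki/: syllable 1 onset /gk/: /g/ (stop, 1) → /k/ (stop, 1) does not rise.
This is a violation of constraint 3: "Within a complex onset, sonority must strictly rise toward the nucleus."
The remaining constraints (1, 2, 4, 5) are satisfied.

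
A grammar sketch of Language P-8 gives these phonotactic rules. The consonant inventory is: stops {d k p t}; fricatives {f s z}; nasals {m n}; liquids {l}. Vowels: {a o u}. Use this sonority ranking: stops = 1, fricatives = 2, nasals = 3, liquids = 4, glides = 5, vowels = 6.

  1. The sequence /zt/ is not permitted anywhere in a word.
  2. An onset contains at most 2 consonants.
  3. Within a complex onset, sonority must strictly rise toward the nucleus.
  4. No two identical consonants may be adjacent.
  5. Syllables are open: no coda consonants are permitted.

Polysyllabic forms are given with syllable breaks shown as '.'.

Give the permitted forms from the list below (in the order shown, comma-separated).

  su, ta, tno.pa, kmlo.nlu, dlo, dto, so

su — σ1 onset /s/, coda /∅/ ok → permitted
ta — σ1 onset /t/, coda /∅/ ok → permitted
tno.pa — σ1 onset /tn/ (1→3 rises), coda /∅/ ok; σ2 onset /p/, coda /∅/ ok → permitted
kmlo.nlu — violates constraint 2: syllable 1 onset /kml/ has 3 consonants (> 2) → not permitted
dlo — σ1 onset /dl/ (1→4 rises), coda /∅/ ok → permitted
dto — violates constraint 3: syllable 1 onset /dt/: /d/ (stop, 1) → /t/ (stop, 1) does not rise → not permitted
so — σ1 onset /s/, coda /∅/ ok → permitted

su, ta, tno.pa, dlo, so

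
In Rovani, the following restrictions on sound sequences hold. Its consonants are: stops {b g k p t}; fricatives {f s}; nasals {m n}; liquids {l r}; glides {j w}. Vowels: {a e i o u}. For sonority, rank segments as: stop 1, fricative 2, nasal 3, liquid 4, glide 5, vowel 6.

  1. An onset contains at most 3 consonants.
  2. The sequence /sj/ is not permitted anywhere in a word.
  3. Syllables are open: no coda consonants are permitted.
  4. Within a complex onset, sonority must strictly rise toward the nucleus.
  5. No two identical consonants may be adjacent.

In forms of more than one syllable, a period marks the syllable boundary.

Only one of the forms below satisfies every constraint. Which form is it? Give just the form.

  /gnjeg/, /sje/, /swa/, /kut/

/gnjeg/ — violates constraint 3: syllable 1 coda /g/ has 1 consonant (> 0) → ill-formed
/sje/ — violates constraint 2: contains banned sequence /sj/ → ill-formed
/swa/ — σ1 onset /sw/ (2→5 rises), coda /∅/ ok → well-formed
/kut/ — violates constraint 3: syllable 1 coda /t/ has 1 consonant (> 0) → ill-formed

/swa/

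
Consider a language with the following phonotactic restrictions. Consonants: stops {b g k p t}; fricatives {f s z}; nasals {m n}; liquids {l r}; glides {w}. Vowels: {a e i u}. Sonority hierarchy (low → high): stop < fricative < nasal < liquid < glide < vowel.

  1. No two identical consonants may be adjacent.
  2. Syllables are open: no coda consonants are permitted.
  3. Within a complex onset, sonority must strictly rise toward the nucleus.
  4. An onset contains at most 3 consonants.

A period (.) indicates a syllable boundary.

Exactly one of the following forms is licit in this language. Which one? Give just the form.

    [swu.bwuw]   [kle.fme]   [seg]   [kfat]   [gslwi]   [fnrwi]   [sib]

[kle.fme]

[swu.bwuw] — violates constraint 2: syllable 2 coda /w/ has 1 consonant (> 0) → illicit
[kle.fme] — σ1 onset /kl/ (1→4 rises), coda /∅/ ok; σ2 onset /fm/ (2→3 rises), coda /∅/ ok → licit
[seg] — violates constraint 2: syllable 1 coda /g/ has 1 consonant (> 0) → illicit
[kfat] — violates constraint 2: syllable 1 coda /t/ has 1 consonant (> 0) → illicit
[gslwi] — violates constraint 4: syllable 1 onset /gslw/ has 4 consonants (> 3) → illicit
[fnrwi] — violates constraint 4: syllable 1 onset /fnrw/ has 4 consonants (> 3) → illicit
[sib] — violates constraint 2: syllable 1 coda /b/ has 1 consonant (> 0) → illicit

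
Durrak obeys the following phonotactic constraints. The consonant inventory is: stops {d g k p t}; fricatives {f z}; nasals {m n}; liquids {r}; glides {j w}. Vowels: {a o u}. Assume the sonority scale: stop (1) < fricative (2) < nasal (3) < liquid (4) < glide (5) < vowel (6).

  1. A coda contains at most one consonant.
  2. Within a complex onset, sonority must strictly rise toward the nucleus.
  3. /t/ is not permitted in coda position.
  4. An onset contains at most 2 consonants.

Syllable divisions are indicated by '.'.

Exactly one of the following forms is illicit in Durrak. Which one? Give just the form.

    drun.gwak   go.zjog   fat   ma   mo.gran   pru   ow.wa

fat

drun.gwak — σ1 onset /dr/ (1→4 rises), coda /n/ ok; σ2 onset /gw/ (1→5 rises), coda /k/ ok → licit
go.zjog — σ1 onset /g/, coda /∅/ ok; σ2 onset /zj/ (2→5 rises), coda /g/ ok → licit
fat — violates constraint 3: syllable 1 coda contains /t/ → illicit
ma — σ1 onset /m/, coda /∅/ ok → licit
mo.gran — σ1 onset /m/, coda /∅/ ok; σ2 onset /gr/ (1→4 rises), coda /n/ ok → licit
pru — σ1 onset /pr/ (1→4 rises), coda /∅/ ok → licit
ow.wa — σ1 onset /∅/, coda /w/ ok; σ2 onset /w/, coda /∅/ ok → licit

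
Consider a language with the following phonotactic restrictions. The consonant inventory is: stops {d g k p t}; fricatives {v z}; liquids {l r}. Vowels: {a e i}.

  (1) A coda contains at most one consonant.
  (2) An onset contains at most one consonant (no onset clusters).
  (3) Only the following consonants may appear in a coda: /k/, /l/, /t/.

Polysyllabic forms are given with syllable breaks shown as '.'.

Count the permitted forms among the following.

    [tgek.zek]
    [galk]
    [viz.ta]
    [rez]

[tgek.zek] — violates constraint 2: syllable 1 onset /tg/ has 2 consonants (> 1) → not permitted
[galk] — violates constraint 1: syllable 1 coda /lk/ has 2 consonants (> 1) → not permitted
[viz.ta] — violates constraint 3: syllable 1 coda contains /z/, which is not a licensed coda consonant → not permitted
[rez] — violates constraint 3: syllable 1 coda contains /z/, which is not a licensed coda consonant → not permitted
No form is permitted → 0.

0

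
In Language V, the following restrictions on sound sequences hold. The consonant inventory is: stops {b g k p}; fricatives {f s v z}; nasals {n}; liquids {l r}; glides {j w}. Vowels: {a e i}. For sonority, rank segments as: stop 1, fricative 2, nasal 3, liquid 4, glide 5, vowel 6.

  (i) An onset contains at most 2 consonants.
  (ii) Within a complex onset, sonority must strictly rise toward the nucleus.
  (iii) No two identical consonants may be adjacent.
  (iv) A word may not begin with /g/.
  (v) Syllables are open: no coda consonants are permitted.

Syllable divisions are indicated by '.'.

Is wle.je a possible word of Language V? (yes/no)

no

wle.je — violates constraint (ii): syllable 1 onset /wl/: /w/ (glide, 5) → /l/ (liquid, 4) does not rise → phonotactically illegal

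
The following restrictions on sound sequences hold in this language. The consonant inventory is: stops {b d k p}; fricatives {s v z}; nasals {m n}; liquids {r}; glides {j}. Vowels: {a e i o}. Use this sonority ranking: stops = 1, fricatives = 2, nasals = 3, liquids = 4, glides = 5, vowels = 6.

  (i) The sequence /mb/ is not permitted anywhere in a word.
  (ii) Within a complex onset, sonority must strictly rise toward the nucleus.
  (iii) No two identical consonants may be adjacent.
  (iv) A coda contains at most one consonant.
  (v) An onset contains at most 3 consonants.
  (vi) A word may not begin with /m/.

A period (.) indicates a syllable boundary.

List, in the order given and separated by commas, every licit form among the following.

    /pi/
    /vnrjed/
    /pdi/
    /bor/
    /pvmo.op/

/pi/, /bor/, /pvmo.op/

/pi/ — σ1 onset /p/, coda /∅/ ok → licit
/vnrjed/ — violates constraint (v): syllable 1 onset /vnrj/ has 4 consonants (> 3) → illicit
/pdi/ — violates constraint (ii): syllable 1 onset /pd/: /p/ (stop, 1) → /d/ (stop, 1) does not rise → illicit
/bor/ — σ1 onset /b/, coda /r/ ok → licit
/pvmo.op/ — σ1 onset /pvm/ (1→2→3 rises), coda /∅/ ok; σ2 onset /∅/, coda /p/ ok → licit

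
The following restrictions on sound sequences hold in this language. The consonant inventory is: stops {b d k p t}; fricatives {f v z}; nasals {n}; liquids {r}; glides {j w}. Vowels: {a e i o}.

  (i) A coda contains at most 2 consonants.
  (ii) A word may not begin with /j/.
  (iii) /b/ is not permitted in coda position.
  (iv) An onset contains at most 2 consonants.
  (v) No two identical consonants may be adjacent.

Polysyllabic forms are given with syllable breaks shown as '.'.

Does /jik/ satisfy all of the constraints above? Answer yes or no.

/jik/ — violates constraint (ii): word begins with /j/ → illicit

no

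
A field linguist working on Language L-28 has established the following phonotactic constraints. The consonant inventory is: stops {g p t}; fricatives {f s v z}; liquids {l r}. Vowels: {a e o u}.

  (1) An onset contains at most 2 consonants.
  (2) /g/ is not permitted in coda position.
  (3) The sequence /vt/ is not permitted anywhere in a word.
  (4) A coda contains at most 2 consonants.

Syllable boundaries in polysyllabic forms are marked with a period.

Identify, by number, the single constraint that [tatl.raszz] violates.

4

[tatl.raszz]: syllable 2 coda /szz/ has 3 consonants (> 2).
This is a violation of constraint 4: "A coda contains at most 2 consonants."
The remaining constraints (1, 2, 3) are satisfied.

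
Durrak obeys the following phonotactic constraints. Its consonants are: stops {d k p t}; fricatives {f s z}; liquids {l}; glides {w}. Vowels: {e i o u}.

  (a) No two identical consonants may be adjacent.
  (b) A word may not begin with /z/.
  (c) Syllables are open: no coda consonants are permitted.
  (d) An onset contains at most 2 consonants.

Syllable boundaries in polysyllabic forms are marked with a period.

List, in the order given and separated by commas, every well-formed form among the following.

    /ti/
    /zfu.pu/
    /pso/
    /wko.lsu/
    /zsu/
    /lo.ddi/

/ti/, /pso/, /wko.lsu/

/ti/ — σ1 onset /t/, coda /∅/ ok → well-formed
/zfu.pu/ — violates constraint (b): word begins with /z/ → ill-formed
/pso/ — σ1 onset /ps/ (2C), coda /∅/ ok → well-formed
/wko.lsu/ — σ1 onset /wk/ (2C), coda /∅/ ok; σ2 onset /ls/ (2C), coda /∅/ ok → well-formed
/zsu/ — violates constraint (b): word begins with /z/ → ill-formed
/lo.ddi/ — violates constraint (a): adjacent identical consonants /dd/ → ill-formed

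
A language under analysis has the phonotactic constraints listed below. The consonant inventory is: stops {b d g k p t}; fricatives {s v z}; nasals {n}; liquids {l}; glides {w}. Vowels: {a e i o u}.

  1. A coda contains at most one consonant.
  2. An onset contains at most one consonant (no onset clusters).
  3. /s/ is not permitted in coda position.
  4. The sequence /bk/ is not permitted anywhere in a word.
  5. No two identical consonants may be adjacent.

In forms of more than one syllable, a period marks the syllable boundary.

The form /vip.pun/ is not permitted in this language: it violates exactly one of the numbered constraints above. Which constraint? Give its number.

/vip.pun/: adjacent identical consonants /pp/.
This is a violation of constraint 5: "No two identical consonants may be adjacent."
The remaining constraints (1, 2, 3, 4) are satisfied.

5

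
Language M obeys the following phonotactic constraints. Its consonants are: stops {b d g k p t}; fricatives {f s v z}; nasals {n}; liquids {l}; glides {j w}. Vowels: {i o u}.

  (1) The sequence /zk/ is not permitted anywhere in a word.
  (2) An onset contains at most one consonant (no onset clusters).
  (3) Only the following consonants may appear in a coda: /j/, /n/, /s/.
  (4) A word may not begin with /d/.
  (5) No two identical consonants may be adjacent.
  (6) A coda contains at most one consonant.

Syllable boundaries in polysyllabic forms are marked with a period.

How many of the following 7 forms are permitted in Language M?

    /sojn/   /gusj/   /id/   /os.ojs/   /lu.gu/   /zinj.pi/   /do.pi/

1

/sojn/ — violates constraint 6: syllable 1 coda /jn/ has 2 consonants (> 1) → not permitted
/gusj/ — violates constraint 6: syllable 1 coda /sj/ has 2 consonants (> 1) → not permitted
/id/ — violates constraint 3: syllable 1 coda contains /d/, which is not a licensed coda consonant → not permitted
/os.ojs/ — violates constraint 6: syllable 2 coda /js/ has 2 consonants (> 1) → not permitted
/lu.gu/ — σ1 onset /l/, coda /∅/ ok; σ2 onset /g/, coda /∅/ ok → permitted
/zinj.pi/ — violates constraint 6: syllable 1 coda /nj/ has 2 consonants (> 1) → not permitted
/do.pi/ — violates constraint 4: word begins with /d/ → not permitted
Permitted: /lu.gu/ → 1.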